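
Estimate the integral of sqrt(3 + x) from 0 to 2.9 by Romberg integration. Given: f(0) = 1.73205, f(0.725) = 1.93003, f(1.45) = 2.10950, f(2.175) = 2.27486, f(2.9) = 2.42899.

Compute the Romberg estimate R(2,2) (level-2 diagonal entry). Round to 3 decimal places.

6.090

R(0,0) (trapezoid, 1 panel, h=2.9000): 6.03351
R(1,0) (trapezoid, 2 panels, h=1.4500): 6.07553
R(2,0) (trapezoid, 4 panels, h=0.7250): 6.08631
R(1,1) = 6.07553 + (6.07553 − 6.03351)/3 = 6.08954
R(2,1) = 6.08631 + (6.08631 − 6.07553)/3 = 6.08990
R(2,2) = 6.08990 + (6.08990 − 6.08954)/15 = 6.08992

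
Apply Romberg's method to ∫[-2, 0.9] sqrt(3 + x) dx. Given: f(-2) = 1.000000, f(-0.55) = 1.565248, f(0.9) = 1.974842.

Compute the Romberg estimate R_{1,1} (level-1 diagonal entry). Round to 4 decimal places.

4.4640

R_{0,0} (trapezoid, 1 panel, h=2.9000): 4.313521
R_{1,0} (trapezoid, 2 panels, h=1.4500): 4.426370
R_{1,1} = 4.426370 + (4.426370 − 4.313521)/3 = 4.463986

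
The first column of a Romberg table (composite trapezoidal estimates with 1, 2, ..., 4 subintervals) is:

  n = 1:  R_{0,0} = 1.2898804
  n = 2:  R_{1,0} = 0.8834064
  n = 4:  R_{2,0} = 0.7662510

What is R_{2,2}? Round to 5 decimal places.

0.72582

R_{1,1} = 0.8834064 + (0.8834064 − 1.2898804)/3 = 0.7479151
R_{2,1} = (4·0.7662510 − 0.8834064) / 3 = 0.7271992
R_{2,2} = 0.7271992 + (0.7271992 − 0.7479151)/15 = 0.7258181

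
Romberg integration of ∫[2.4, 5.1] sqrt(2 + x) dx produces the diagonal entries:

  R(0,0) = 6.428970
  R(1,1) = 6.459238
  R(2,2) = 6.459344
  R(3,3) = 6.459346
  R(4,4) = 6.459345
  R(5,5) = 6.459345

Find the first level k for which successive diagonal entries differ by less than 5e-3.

k = 2

|R(1,1) − R(0,0)| = 0.030268 ≥ 5e-3
|R(2,2) − R(1,1)| = 0.000106 < 5e-3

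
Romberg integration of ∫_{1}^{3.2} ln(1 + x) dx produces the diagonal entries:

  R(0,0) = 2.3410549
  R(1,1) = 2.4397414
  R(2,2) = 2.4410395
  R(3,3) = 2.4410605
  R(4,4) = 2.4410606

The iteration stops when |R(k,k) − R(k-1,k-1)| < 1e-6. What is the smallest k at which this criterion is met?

k = 4

|R(1,1) − R(0,0)| = 0.0986865 ≥ 1e-6
|R(2,2) − R(1,1)| = 0.0012981 ≥ 1e-6
|R(3,3) − R(2,2)| = 0.0000210 ≥ 1e-6
|R(4,4) − R(3,3)| = 0.0000001 < 1e-6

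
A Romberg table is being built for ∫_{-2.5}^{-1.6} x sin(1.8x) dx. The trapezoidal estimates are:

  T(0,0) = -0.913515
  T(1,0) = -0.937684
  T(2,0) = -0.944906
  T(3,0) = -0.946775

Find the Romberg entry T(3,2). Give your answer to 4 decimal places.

T(2,1) = (4·(-0.944906) − (-0.937684)) / 3 = -0.947313
T(3,1) = (4·(-0.946775) − (-0.944906)) / 3 = -0.947398
T(3,2) = -0.947398 + (-0.947398 − (-0.947313))/15 = -0.947404

-0.9474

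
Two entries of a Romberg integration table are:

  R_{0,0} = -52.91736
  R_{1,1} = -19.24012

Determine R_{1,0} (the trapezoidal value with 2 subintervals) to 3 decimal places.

-27.659

From R_{1,1} = (4·R_{1,0} − R_{0,0})/3, solve for R_{1,0}:
4·R_{1,0} = 3·(-19.24012) + (-52.91736) = -110.63772
R_{1,0} = -27.65943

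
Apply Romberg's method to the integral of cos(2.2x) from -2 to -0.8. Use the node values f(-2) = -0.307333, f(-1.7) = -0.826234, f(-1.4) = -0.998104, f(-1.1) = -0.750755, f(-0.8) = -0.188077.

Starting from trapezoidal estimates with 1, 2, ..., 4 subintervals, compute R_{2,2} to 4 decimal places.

R_{0,0} (trapezoid, 1 panel, h=1.2000): -0.297246
R_{1,0} (trapezoid, 2 panels, h=0.6000): -0.747485
R_{2,0} (trapezoid, 4 panels, h=0.3000): -0.846839
R_{1,1} = -0.747485 + (-0.747485 − (-0.297246))/3 = -0.897565
R_{2,1} = -0.846839 + (-0.846839 − (-0.747485))/3 = -0.879957
R_{2,2} = -0.879957 + (-0.879957 − (-0.897565))/15 = -0.878783

-0.8788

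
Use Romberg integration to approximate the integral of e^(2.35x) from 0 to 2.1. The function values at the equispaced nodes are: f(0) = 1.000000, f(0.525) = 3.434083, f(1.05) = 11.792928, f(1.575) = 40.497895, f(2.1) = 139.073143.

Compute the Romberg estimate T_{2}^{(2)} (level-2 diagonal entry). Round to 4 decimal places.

T_{0}^{(0)} (trapezoid, 1 panel, h=2.1000): 147.076800
T_{1}^{(0)} (trapezoid, 2 panels, h=1.0500): 85.920974
T_{2}^{(0)} (trapezoid, 4 panels, h=0.5250): 66.024776
T_{1}^{(1)} = 85.920974 + (85.920974 − 147.076800)/3 = 65.535699
T_{2}^{(1)} = 66.024776 + (66.024776 − 85.920974)/3 = 59.392710
T_{2}^{(2)} = 59.392710 + (59.392710 − 65.535699)/15 = 58.983177

58.9832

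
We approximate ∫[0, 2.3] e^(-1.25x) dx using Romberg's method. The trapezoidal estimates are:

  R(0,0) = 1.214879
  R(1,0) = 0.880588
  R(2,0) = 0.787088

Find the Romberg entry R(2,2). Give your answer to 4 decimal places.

Richardson extrapolation on the trapezoidal column (denominator 4−1=3):
R(1,1) = (4·0.880588 − 1.214879) / 3 = 0.769158
R(2,1) = (4·0.787088 − 0.880588) / 3 = 0.755921
R(2,2) = (16·0.755921 − 0.769158) / 15 = 0.755039

0.7550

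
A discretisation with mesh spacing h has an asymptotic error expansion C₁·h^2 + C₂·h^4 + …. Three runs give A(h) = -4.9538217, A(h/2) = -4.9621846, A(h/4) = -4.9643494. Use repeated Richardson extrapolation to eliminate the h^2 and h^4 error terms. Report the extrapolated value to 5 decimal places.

First eliminate the h^2 term (factor 2^2 = 4):
  B₁ = (4·(-4.9621846) − (-4.9538217))/3 = -4.9649722
  B₂ = (4·(-4.9643494) − (-4.9621846))/3 = -4.9650710
Then eliminate the h^4 term (factor 2^4 = 16):
  (16·(-4.9650710) − (-4.9649722))/15 = -4.9650776

-4.96508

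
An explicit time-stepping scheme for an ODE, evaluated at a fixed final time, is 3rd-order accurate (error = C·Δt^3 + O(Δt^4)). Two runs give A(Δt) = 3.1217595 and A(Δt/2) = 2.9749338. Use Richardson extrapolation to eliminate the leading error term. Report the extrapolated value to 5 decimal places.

Extrapolated value = (8·A(Δt/2) − A(Δt)) / (8 − 1)
= (8·2.9749338 − 3.1217595) / 7
= 20.6777109 / 7 = 2.9539587

2.95396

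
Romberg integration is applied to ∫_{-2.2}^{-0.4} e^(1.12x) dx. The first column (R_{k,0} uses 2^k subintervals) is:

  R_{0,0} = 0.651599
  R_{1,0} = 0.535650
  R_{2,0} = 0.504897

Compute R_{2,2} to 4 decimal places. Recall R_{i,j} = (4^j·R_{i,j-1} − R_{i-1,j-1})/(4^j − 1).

0.4945

Richardson extrapolation on the trapezoidal column (denominator 4−1=3):
R_{1,1} = 0.535650 + (0.535650 − 0.651599)/3 = 0.497000
R_{2,1} = (4·0.504897 − 0.535650) / 3 = 0.494646
R_{2,2} = 0.494646 + (0.494646 − 0.497000)/15 = 0.494489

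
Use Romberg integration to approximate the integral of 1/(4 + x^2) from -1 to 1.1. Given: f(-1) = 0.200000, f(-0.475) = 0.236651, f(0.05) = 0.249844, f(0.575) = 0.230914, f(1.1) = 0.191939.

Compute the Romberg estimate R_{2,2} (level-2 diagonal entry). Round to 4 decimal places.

0.4831

R_{0,0} (trapezoid, 1 panel, h=2.1000): 0.411536
R_{1,0} (trapezoid, 2 panels, h=1.0500): 0.468104
R_{2,0} (trapezoid, 4 panels, h=0.5250): 0.479524
R_{1,1} = 0.468104 + (0.468104 − 0.411536)/3 = 0.486960
R_{2,1} = 0.479524 + (0.479524 − 0.468104)/3 = 0.483331
R_{2,2} = 0.483331 + (0.483331 − 0.486960)/15 = 0.483089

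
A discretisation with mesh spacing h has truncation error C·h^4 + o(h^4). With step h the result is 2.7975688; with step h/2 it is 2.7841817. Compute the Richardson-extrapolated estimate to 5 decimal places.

Extrapolated value = (16·A(h/2) − A(h)) / (16 − 1)
= (16·2.7841817 − 2.7975688) / 15
= 41.7493384 / 15 = 2.7832892

2.78329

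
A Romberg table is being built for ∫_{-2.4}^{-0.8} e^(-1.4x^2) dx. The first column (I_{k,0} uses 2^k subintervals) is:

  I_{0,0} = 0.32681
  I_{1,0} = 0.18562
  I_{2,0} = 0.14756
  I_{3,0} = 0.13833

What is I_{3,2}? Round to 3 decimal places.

Richardson extrapolation on the trapezoidal column (denominator 4−1=3):
I_{2,1} = (4·0.14756 − 0.18562) / 3 = 0.13487
I_{3,1} = (4·0.13833 − 0.14756) / 3 = 0.13525
I_{3,2} = 0.13525 + (0.13525 − 0.13487)/15 = 0.13528

0.135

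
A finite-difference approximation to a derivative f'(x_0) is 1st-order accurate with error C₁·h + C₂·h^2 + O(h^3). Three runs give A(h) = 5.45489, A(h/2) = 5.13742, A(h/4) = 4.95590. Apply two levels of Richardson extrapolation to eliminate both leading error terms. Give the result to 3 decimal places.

First eliminate the h term (factor 2^1 = 2):
  B₁ = (2·5.13742 − 5.45489)/1 = 4.81995
  B₂ = (2·4.95590 − 5.13742)/1 = 4.77438
Then eliminate the h^2 term (factor 2^2 = 4):
  (4·4.77438 − 4.81995)/3 = 4.75919

4.759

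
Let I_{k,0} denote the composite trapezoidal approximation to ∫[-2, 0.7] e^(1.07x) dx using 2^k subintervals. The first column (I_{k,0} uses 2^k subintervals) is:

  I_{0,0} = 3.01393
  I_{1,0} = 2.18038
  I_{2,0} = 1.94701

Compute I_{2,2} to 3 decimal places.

1.867

I_{1,1} = (4·2.18038 − 3.01393) / 3 = 1.90253
I_{2,1} = 1.94701 + (1.94701 − 2.18038)/3 = 1.86922
I_{2,2} = 1.86922 + (1.86922 − 1.90253)/15 = 1.86700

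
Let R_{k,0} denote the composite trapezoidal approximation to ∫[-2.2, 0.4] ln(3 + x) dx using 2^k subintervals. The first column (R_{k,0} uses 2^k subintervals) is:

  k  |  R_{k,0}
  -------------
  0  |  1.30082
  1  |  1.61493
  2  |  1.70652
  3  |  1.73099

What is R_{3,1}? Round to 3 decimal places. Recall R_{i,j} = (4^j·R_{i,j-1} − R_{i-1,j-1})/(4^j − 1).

R_{3,1} = (4·1.73099 − 1.70652) / 3 = 1.73915
(Column j=1 coincides with Simpson's rule on the same nodes.)

1.739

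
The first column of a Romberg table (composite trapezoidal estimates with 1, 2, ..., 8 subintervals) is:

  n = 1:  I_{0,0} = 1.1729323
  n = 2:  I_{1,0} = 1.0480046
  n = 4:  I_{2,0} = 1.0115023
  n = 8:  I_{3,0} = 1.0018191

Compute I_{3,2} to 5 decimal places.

0.99854

Richardson extrapolation on the trapezoidal column (denominator 4−1=3):
I_{2,1} = 1.0115023 + (1.0115023 − 1.0480046)/3 = 0.9993349
I_{3,1} = 1.0018191 + (1.0018191 − 1.0115023)/3 = 0.9985914
I_{3,2} = 0.9985914 + (0.9985914 − 0.9993349)/15 = 0.9985418
(Column j=1 coincides with Simpson's rule on the same nodes.)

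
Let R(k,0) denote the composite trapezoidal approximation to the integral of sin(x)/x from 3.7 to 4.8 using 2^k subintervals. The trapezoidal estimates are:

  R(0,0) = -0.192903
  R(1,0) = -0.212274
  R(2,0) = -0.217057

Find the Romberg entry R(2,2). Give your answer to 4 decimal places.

-0.2186

Richardson extrapolation on the trapezoidal column (denominator 4−1=3):
R(1,1) = (4·(-0.212274) − (-0.192903)) / 3 = -0.218731
R(2,1) = -0.217057 + (-0.217057 − (-0.212274))/3 = -0.218651
R(2,2) = -0.218651 + (-0.218651 − (-0.218731))/15 = -0.218646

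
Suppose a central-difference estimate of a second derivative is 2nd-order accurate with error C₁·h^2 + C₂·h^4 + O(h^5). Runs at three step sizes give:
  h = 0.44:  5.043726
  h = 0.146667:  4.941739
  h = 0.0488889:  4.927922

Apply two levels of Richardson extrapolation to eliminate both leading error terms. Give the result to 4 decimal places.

4.9262

First eliminate the h^2 term (factor 3^2 = 9):
  B₁ = (9·4.941739 − 5.043726)/8 = 4.928991
  B₂ = (9·4.927922 − 4.941739)/8 = 4.926195
Then eliminate the h^4 term (factor 3^4 = 81):
  (81·4.926195 − 4.928991)/80 = 4.926160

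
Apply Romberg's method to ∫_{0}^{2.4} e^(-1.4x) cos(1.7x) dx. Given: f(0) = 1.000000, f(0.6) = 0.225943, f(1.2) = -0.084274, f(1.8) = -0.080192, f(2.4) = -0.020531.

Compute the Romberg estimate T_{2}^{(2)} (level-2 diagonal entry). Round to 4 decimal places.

0.2802

T_{0}^{(0)} (trapezoid, 1 panel, h=2.4000): 1.175363
T_{1}^{(0)} (trapezoid, 2 panels, h=1.2000): 0.486553
T_{2}^{(0)} (trapezoid, 4 panels, h=0.6000): 0.330727
T_{1}^{(1)} = 0.486553 + (0.486553 − 1.175363)/3 = 0.256950
T_{2}^{(1)} = 0.330727 + (0.330727 − 0.486553)/3 = 0.278785
T_{2}^{(2)} = 0.278785 + (0.278785 − 0.256950)/15 = 0.280241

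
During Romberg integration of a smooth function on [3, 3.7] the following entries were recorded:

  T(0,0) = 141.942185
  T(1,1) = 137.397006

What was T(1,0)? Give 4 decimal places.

138.5333

From T(1,1) = (4·T(1,0) − T(0,0))/3, solve for T(1,0):
4·T(1,0) = 3·137.397006 + 141.942185 = 554.133203
T(1,0) = 138.533301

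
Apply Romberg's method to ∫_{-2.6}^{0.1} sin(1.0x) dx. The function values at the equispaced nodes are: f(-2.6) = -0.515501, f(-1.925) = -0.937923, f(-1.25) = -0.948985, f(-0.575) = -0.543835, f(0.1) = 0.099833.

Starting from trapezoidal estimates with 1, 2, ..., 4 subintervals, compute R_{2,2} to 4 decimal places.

-1.8514

R_{0,0} (trapezoid, 1 panel, h=2.7000): -0.561152
R_{1,0} (trapezoid, 2 panels, h=1.3500): -1.561706
R_{2,0} (trapezoid, 4 panels, h=0.6750): -1.781039
R_{1,1} = -1.561706 + (-1.561706 − (-0.561152))/3 = -1.895224
R_{2,1} = -1.781039 + (-1.781039 − (-1.561706))/3 = -1.854150
R_{2,2} = -1.854150 + (-1.854150 − (-1.895224))/15 = -1.851412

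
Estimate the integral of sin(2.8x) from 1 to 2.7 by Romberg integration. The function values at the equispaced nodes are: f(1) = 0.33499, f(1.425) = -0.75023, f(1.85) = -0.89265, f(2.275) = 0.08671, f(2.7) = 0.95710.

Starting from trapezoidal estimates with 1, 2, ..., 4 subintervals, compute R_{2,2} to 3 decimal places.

-0.433

R_{0,0} (trapezoid, 1 panel, h=1.7000): 1.09828
R_{1,0} (trapezoid, 2 panels, h=0.8500): -0.20961
R_{2,0} (trapezoid, 4 panels, h=0.4250): -0.38680
R_{1,1} = -0.20961 + (-0.20961 − 1.09828)/3 = -0.64557
R_{2,1} = -0.38680 + (-0.38680 − (-0.20961))/3 = -0.44586
R_{2,2} = -0.44586 + (-0.44586 − (-0.64557))/15 = -0.43255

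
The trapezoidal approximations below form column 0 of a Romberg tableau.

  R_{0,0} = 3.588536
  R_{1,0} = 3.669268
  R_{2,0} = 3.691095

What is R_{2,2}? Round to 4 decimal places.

3.6985

Richardson extrapolation on the trapezoidal column (denominator 4−1=3):
R_{1,1} = (4·3.669268 − 3.588536) / 3 = 3.696179
R_{2,1} = 3.691095 + (3.691095 − 3.669268)/3 = 3.698371
R_{2,2} = (16·3.698371 − 3.696179) / 15 = 3.698517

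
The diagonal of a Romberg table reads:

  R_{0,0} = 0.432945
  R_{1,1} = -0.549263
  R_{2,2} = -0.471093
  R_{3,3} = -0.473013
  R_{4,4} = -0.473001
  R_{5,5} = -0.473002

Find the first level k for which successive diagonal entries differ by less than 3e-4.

|R_{1,1} − R_{0,0}| = 0.982208 ≥ 3e-4
|R_{2,2} − R_{1,1}| = 0.078170 ≥ 3e-4
|R_{3,3} − R_{2,2}| = 0.001920 ≥ 3e-4
|R_{4,4} − R_{3,3}| = 0.000012 < 3e-4

k = 4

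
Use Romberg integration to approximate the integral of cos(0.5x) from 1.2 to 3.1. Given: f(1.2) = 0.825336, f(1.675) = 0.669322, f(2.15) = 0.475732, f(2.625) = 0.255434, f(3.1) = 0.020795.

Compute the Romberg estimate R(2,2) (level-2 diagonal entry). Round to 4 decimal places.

R(0,0) (trapezoid, 1 panel, h=1.9000): 0.803824
R(1,0) (trapezoid, 2 panels, h=0.9500): 0.853858
R(2,0) (trapezoid, 4 panels, h=0.4750): 0.866188
R(1,1) = 0.853858 + (0.853858 − 0.803824)/3 = 0.870536
R(2,1) = 0.866188 + (0.866188 − 0.853858)/3 = 0.870298
R(2,2) = 0.870298 + (0.870298 − 0.870536)/15 = 0.870282

0.8703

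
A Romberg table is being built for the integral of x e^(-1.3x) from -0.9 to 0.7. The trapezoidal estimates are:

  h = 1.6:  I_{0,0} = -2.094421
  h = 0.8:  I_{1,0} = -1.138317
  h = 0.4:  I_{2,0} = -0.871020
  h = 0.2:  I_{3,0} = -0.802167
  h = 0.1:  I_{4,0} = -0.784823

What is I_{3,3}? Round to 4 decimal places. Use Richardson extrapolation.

-0.7790

I_{1,1} = (4·(-1.138317) − (-2.094421)) / 3 = -0.819616
I_{2,1} = -0.871020 + (-0.871020 − (-1.138317))/3 = -0.781921
I_{3,1} = (4·(-0.802167) − (-0.871020)) / 3 = -0.779216
I_{2,2} = (16·(-0.781921) − (-0.819616)) / 15 = -0.779408
I_{3,2} = -0.779216 + (-0.779216 − (-0.781921))/15 = -0.779036
I_{3,3} = (64·(-0.779036) − (-0.779408)) / 63 = -0.779030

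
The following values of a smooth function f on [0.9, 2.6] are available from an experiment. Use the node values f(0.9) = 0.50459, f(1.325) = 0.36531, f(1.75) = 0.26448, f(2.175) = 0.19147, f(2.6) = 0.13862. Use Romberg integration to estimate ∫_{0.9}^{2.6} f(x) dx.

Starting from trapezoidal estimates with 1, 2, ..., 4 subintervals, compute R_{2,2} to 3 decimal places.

R_{0,0} (trapezoid, 1 panel, h=1.7000): 0.54673
R_{1,0} (trapezoid, 2 panels, h=0.8500): 0.49817
R_{2,0} (trapezoid, 4 panels, h=0.4250): 0.48572
R_{1,1} = 0.49817 + (0.49817 − 0.54673)/3 = 0.48198
R_{2,1} = 0.48572 + (0.48572 − 0.49817)/3 = 0.48157
R_{2,2} = 0.48157 + (0.48157 − 0.48198)/15 = 0.48154

0.482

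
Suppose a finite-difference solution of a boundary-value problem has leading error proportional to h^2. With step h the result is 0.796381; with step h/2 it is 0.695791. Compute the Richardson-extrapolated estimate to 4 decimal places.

0.6623

The leading error scales as h^2; refining by a factor of 2 reduces it by 2^2 = 4.
Extrapolated value = (4·A(h/2) − A(h)) / (4 − 1)
= (4·0.695791 − 0.796381) / 3
= 1.986783 / 3 = 0.662261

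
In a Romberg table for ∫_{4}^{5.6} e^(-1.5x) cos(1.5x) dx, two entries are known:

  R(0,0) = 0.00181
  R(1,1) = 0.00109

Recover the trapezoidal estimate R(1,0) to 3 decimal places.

0.001

From R(1,1) = (4·R(1,0) − R(0,0))/3, solve for R(1,0):
4·R(1,0) = 3·0.00109 + 0.00181 = 0.00508
R(1,0) = 0.00127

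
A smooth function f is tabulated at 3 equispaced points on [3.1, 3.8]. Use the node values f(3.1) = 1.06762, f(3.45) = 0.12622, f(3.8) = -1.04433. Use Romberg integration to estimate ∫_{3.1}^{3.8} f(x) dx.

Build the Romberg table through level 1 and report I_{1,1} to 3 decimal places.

0.062

I_{0,0} (trapezoid, 1 panel, h=0.7000): 0.00815
I_{1,0} (trapezoid, 2 panels, h=0.3500): 0.04825
I_{1,1} = 0.04825 + (0.04825 − 0.00815)/3 = 0.06162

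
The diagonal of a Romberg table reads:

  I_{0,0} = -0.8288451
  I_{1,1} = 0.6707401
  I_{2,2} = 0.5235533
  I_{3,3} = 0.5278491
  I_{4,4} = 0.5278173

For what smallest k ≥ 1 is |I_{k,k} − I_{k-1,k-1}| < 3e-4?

k = 4

|I_{1,1} − I_{0,0}| = 1.4995852 ≥ 3e-4
|I_{2,2} − I_{1,1}| = 0.1471868 ≥ 3e-4
|I_{3,3} − I_{2,2}| = 0.0042958 ≥ 3e-4
|I_{4,4} − I_{3,3}| = 0.0000318 < 3e-4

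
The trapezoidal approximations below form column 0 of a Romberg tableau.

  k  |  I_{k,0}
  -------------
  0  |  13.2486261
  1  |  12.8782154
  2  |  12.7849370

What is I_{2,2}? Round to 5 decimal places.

I_{1,1} = (4·12.8782154 − 13.2486261) / 3 = 12.7547452
I_{2,1} = 12.7849370 + (12.7849370 − 12.8782154)/3 = 12.7538442
I_{2,2} = (16·12.7538442 − 12.7547452) / 15 = 12.7537841

12.75378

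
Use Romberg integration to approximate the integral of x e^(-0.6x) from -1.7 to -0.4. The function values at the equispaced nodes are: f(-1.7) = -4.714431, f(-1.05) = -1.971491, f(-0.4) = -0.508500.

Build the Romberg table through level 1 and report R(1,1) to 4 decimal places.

-2.8403

R(0,0) (trapezoid, 1 panel, h=1.3000): -3.394905
R(1,0) (trapezoid, 2 panels, h=0.6500): -2.978922
R(1,1) = -2.978922 + (-2.978922 − (-3.394905))/3 = -2.840261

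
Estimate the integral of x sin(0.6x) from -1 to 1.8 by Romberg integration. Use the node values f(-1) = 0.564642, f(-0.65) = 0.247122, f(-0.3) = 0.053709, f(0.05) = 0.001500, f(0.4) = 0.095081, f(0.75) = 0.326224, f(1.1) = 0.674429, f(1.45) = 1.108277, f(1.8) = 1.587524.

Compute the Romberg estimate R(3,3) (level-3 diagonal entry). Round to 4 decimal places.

1.2288

R(0,0) (trapezoid, 1 panel, h=2.8000): 3.013032
R(1,0) (trapezoid, 2 panels, h=1.4000): 1.639630
R(2,0) (trapezoid, 4 panels, h=0.7000): 1.329511
R(3,0) (trapezoid, 8 panels, h=0.3500): 1.253849
R(1,1) = 1.639630 + (1.639630 − 3.013032)/3 = 1.181829
R(2,1) = 1.329511 + (1.329511 − 1.639630)/3 = 1.226138
R(3,1) = 1.253849 + (1.253849 − 1.329511)/3 = 1.228628
R(2,2) = 1.226138 + (1.226138 − 1.181829)/15 = 1.229092
R(3,2) = 1.228628 + (1.228628 − 1.226138)/15 = 1.228794
R(3,3) = 1.228794 + (1.228794 − 1.229092)/63 = 1.228789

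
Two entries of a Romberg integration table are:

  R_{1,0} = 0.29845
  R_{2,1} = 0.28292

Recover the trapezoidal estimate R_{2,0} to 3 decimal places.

0.287

From R_{2,1} = (4·R_{2,0} − R_{1,0})/3, solve for R_{2,0}:
4·R_{2,0} = 3·0.28292 + 0.29845 = 1.14721
R_{2,0} = 0.28680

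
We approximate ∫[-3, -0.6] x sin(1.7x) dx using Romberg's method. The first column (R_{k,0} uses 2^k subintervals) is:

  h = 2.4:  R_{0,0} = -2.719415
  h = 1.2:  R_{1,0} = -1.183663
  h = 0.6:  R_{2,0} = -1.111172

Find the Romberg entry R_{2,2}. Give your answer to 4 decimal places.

Richardson extrapolation on the trapezoidal column (denominator 4−1=3):
R_{1,1} = (4·(-1.183663) − (-2.719415)) / 3 = -0.671746
R_{2,1} = -1.111172 + (-1.111172 − (-1.183663))/3 = -1.087008
R_{2,2} = (16·(-1.087008) − (-0.671746)) / 15 = -1.114692

-1.1147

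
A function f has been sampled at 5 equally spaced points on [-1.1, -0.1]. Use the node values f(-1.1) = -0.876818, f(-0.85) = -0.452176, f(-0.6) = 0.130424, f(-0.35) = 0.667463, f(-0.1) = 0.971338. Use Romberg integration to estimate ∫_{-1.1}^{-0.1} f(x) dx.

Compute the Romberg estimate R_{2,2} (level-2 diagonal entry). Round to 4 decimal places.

0.1013

R_{0,0} (trapezoid, 1 panel, h=1.0000): 0.047260
R_{1,0} (trapezoid, 2 panels, h=0.5000): 0.088842
R_{2,0} (trapezoid, 4 panels, h=0.2500): 0.098243
R_{1,1} = 0.088842 + (0.088842 − 0.047260)/3 = 0.102703
R_{2,1} = 0.098243 + (0.098243 − 0.088842)/3 = 0.101377
R_{2,2} = 0.101377 + (0.101377 − 0.102703)/15 = 0.101289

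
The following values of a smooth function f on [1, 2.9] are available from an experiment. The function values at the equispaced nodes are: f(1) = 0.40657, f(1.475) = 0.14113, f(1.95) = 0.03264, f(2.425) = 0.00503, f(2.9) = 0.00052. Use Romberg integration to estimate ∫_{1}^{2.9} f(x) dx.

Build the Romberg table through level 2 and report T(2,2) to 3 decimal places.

T(0,0) (trapezoid, 1 panel, h=1.9000): 0.38674
T(1,0) (trapezoid, 2 panels, h=0.9500): 0.22438
T(2,0) (trapezoid, 4 panels, h=0.4750): 0.18161
T(1,1) = 0.22438 + (0.22438 − 0.38674)/3 = 0.17026
T(2,1) = 0.18161 + (0.18161 − 0.22438)/3 = 0.16735
T(2,2) = 0.16735 + (0.16735 − 0.17026)/15 = 0.16716

0.167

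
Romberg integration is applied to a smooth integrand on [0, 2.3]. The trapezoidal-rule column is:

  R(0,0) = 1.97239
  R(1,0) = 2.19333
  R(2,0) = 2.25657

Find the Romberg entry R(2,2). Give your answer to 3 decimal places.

Richardson extrapolation on the trapezoidal column (denominator 4−1=3):
R(1,1) = 2.19333 + (2.19333 − 1.97239)/3 = 2.26698
R(2,1) = (4·2.25657 − 2.19333) / 3 = 2.27765
R(2,2) = 2.27765 + (2.27765 − 2.26698)/15 = 2.27836
(Column j=1 coincides with Simpson's rule on the same nodes.)

2.278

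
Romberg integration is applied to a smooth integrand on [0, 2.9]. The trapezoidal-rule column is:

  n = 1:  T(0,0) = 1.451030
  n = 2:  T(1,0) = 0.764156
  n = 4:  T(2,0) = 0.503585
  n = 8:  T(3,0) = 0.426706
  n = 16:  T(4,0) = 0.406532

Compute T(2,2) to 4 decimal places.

0.4088

T(1,1) = 0.764156 + (0.764156 − 1.451030)/3 = 0.535198
T(2,1) = 0.503585 + (0.503585 − 0.764156)/3 = 0.416728
T(2,2) = 0.416728 + (0.416728 − 0.535198)/15 = 0.408830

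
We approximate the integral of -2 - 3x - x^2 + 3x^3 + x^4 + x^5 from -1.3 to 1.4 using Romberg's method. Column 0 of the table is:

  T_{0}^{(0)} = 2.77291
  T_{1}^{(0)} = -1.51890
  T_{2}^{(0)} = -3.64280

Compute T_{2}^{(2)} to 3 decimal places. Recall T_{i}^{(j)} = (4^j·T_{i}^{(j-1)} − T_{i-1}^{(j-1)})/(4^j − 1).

Richardson extrapolation on the trapezoidal column (denominator 4−1=3):
T_{1}^{(1)} = -1.51890 + (-1.51890 − 2.77291)/3 = -2.94950
T_{2}^{(1)} = (4·(-3.64280) − (-1.51890)) / 3 = -4.35077
T_{2}^{(2)} = (16·(-4.35077) − (-2.94950)) / 15 = -4.44419
(Column j=1 coincides with Simpson's rule on the same nodes.)

-4.444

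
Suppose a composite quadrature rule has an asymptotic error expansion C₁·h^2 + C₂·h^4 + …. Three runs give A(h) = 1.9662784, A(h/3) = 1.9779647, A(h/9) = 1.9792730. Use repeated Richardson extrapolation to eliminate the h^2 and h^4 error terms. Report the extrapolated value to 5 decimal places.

First eliminate the h^2 term (factor 3^2 = 9):
  B₁ = (9·1.9779647 − 1.9662784)/8 = 1.9794255
  B₂ = (9·1.9792730 − 1.9779647)/8 = 1.9794365
Then eliminate the h^4 term (factor 3^4 = 81):
  (81·1.9794365 − 1.9794255)/80 = 1.9794366

1.97944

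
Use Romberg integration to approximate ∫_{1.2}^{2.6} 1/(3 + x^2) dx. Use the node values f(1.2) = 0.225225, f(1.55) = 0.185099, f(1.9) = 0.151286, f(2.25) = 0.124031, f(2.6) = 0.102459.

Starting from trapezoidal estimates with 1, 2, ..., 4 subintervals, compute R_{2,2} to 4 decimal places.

R_{0,0} (trapezoid, 1 panel, h=1.4000): 0.229379
R_{1,0} (trapezoid, 2 panels, h=0.7000): 0.220590
R_{2,0} (trapezoid, 4 panels, h=0.3500): 0.218490
R_{1,1} = 0.220590 + (0.220590 − 0.229379)/3 = 0.217660
R_{2,1} = 0.218490 + (0.218490 − 0.220590)/3 = 0.217790
R_{2,2} = 0.217790 + (0.217790 − 0.217660)/15 = 0.217799

0.2178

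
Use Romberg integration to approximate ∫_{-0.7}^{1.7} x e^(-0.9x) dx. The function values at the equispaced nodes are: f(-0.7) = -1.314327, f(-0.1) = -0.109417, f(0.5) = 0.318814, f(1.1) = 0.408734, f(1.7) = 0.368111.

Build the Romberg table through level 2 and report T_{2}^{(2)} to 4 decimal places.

0.1808

T_{0}^{(0)} (trapezoid, 1 panel, h=2.4000): -1.135459
T_{1}^{(0)} (trapezoid, 2 panels, h=1.2000): -0.185153
T_{2}^{(0)} (trapezoid, 4 panels, h=0.6000): 0.087014
T_{1}^{(1)} = -0.185153 + (-0.185153 − (-1.135459))/3 = 0.131616
T_{2}^{(1)} = 0.087014 + (0.087014 − (-0.185153))/3 = 0.177736
T_{2}^{(2)} = 0.177736 + (0.177736 − 0.131616)/15 = 0.180811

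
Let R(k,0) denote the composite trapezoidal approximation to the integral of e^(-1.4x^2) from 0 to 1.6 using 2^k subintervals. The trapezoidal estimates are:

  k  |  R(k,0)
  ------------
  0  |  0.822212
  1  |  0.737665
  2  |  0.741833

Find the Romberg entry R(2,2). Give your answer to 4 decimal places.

R(1,1) = 0.737665 + (0.737665 − 0.822212)/3 = 0.709483
R(2,1) = 0.741833 + (0.741833 − 0.737665)/3 = 0.743222
R(2,2) = (16·0.743222 − 0.709483) / 15 = 0.745471
(Column j=1 coincides with Simpson's rule on the same nodes.)

0.7455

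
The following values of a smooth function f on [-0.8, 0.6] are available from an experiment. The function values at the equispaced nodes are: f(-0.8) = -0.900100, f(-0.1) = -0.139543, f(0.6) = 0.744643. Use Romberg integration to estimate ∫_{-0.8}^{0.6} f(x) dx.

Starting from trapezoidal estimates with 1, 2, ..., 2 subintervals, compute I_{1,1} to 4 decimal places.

-0.1665

I_{0,0} (trapezoid, 1 panel, h=1.4000): -0.108820
I_{1,0} (trapezoid, 2 panels, h=0.7000): -0.152090
I_{1,1} = -0.152090 + (-0.152090 − (-0.108820))/3 = -0.166513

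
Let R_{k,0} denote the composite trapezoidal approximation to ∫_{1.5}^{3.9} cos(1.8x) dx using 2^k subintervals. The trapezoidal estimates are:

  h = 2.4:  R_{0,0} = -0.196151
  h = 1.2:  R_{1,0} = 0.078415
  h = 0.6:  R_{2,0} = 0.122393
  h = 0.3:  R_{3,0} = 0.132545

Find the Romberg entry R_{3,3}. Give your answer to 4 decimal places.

R_{1,1} = 0.078415 + (0.078415 − (-0.196151))/3 = 0.169937
R_{2,1} = 0.122393 + (0.122393 − 0.078415)/3 = 0.137052
R_{3,1} = 0.132545 + (0.132545 − 0.122393)/3 = 0.135929
R_{2,2} = 0.137052 + (0.137052 − 0.169937)/15 = 0.134860
R_{3,2} = (16·0.135929 − 0.137052) / 15 = 0.135854
R_{3,3} = (64·0.135854 − 0.134860) / 63 = 0.135870

0.1359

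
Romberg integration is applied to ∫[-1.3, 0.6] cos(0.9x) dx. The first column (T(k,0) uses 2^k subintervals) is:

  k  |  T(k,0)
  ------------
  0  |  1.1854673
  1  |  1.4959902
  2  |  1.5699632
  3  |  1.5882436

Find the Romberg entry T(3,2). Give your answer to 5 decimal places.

Richardson extrapolation on the trapezoidal column (denominator 4−1=3):
T(2,1) = 1.5699632 + (1.5699632 − 1.4959902)/3 = 1.5946209
T(3,1) = (4·1.5882436 − 1.5699632) / 3 = 1.5943371
T(3,2) = 1.5943371 + (1.5943371 − 1.5946209)/15 = 1.5943182

1.59432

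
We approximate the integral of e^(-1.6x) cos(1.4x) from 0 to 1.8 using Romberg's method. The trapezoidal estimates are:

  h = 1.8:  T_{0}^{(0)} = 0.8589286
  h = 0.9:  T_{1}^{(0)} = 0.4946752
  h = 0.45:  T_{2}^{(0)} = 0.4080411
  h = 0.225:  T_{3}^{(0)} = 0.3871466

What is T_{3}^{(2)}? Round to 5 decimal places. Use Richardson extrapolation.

T_{2}^{(1)} = 0.4080411 + (0.4080411 − 0.4946752)/3 = 0.3791631
T_{3}^{(1)} = 0.3871466 + (0.3871466 − 0.4080411)/3 = 0.3801818
T_{3}^{(2)} = (16·0.3801818 − 0.3791631) / 15 = 0.3802497

0.38025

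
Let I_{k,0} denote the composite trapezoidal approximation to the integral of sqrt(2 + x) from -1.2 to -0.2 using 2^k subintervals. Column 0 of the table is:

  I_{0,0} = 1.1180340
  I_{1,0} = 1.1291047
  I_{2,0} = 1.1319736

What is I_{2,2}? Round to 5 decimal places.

1.13294

Richardson extrapolation on the trapezoidal column (denominator 4−1=3):
I_{1,1} = (4·1.1291047 − 1.1180340) / 3 = 1.1327949
I_{2,1} = (4·1.1319736 − 1.1291047) / 3 = 1.1329299
I_{2,2} = 1.1329299 + (1.1329299 − 1.1327949)/15 = 1.1329389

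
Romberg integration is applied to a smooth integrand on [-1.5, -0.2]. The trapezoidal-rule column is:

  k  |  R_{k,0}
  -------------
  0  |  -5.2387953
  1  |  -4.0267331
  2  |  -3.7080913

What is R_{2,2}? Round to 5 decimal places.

Richardson extrapolation on the trapezoidal column (denominator 4−1=3):
R_{1,1} = (4·(-4.0267331) − (-5.2387953)) / 3 = -3.6227124
R_{2,1} = -3.7080913 + (-3.7080913 − (-4.0267331))/3 = -3.6018774
R_{2,2} = (16·(-3.6018774) − (-3.6227124)) / 15 = -3.6004884

-3.60049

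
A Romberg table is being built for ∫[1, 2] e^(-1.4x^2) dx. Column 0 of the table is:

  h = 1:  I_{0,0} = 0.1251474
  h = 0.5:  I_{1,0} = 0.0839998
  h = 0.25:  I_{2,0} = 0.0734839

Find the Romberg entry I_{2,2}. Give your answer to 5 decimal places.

0.06996

Richardson extrapolation on the trapezoidal column (denominator 4−1=3):
I_{1,1} = (4·0.0839998 − 0.1251474) / 3 = 0.0702839
I_{2,1} = 0.0734839 + (0.0734839 − 0.0839998)/3 = 0.0699786
I_{2,2} = (16·0.0699786 − 0.0702839) / 15 = 0.0699582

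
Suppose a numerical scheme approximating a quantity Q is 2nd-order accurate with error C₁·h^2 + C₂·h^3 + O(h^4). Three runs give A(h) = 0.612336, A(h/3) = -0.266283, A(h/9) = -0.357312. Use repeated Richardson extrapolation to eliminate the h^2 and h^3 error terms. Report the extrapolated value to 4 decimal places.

First eliminate the h^2 term (factor 3^2 = 9):
  B₁ = (9·(-0.266283) − 0.612336)/8 = -0.376110
  B₂ = (9·(-0.357312) − (-0.266283))/8 = -0.368691
Then eliminate the h^3 term (factor 3^3 = 27):
  (27·(-0.368691) − (-0.376110))/26 = -0.368406

-0.3684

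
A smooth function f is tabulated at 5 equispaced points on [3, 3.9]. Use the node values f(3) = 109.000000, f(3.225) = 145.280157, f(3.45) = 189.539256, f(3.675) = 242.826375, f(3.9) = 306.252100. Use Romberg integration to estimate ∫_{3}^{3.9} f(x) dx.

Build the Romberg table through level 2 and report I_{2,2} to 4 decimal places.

I_{0,0} (trapezoid, 1 panel, h=0.9000): 186.863445
I_{1,0} (trapezoid, 2 panels, h=0.4500): 178.724388
I_{2,0} (trapezoid, 4 panels, h=0.2250): 176.686164
I_{1,1} = 178.724388 + (178.724388 − 186.863445)/3 = 176.011369
I_{2,1} = 176.686164 + (176.686164 − 178.724388)/3 = 176.006756
I_{2,2} = 176.006756 + (176.006756 − 176.011369)/15 = 176.006448

176.0064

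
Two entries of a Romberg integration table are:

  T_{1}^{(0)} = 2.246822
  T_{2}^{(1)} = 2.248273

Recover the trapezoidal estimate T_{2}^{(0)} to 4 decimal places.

From T_{2}^{(1)} = (4·T_{2}^{(0)} − T_{1}^{(0)})/3, solve for T_{2}^{(0)}:
4·T_{2}^{(0)} = 3·2.248273 + 2.246822 = 8.991641
T_{2}^{(0)} = 2.247910

2.2479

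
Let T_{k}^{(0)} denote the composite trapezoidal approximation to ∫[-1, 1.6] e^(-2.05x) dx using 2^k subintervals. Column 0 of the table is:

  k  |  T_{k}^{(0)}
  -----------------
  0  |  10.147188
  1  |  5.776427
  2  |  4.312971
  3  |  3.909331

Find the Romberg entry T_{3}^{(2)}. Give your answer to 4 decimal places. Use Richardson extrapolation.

3.7714

Richardson extrapolation on the trapezoidal column (denominator 4−1=3):
T_{2}^{(1)} = 4.312971 + (4.312971 − 5.776427)/3 = 3.825152
T_{3}^{(1)} = (4·3.909331 − 4.312971) / 3 = 3.774784
T_{3}^{(2)} = (16·3.774784 − 3.825152) / 15 = 3.771426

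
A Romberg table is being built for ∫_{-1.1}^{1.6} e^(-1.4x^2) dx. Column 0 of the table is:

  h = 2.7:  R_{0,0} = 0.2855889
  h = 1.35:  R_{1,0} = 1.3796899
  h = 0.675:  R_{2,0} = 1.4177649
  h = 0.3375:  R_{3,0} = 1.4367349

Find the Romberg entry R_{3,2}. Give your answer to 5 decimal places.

Richardson extrapolation on the trapezoidal column (denominator 4−1=3):
R_{2,1} = 1.4177649 + (1.4177649 − 1.3796899)/3 = 1.4304566
R_{3,1} = (4·1.4367349 − 1.4177649) / 3 = 1.4430582
R_{3,2} = (16·1.4430582 − 1.4304566) / 15 = 1.4438983

1.44390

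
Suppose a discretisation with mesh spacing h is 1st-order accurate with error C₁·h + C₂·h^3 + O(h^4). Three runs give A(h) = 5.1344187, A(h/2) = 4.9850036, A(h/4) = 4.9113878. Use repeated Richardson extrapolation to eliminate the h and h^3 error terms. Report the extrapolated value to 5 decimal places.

4.83808

First eliminate the h term (factor 2^1 = 2):
  B₁ = (2·4.9850036 − 5.1344187)/1 = 4.8355885
  B₂ = (2·4.9113878 − 4.9850036)/1 = 4.8377720
Then eliminate the h^3 term (factor 2^3 = 8):
  (8·4.8377720 − 4.8355885)/7 = 4.8380839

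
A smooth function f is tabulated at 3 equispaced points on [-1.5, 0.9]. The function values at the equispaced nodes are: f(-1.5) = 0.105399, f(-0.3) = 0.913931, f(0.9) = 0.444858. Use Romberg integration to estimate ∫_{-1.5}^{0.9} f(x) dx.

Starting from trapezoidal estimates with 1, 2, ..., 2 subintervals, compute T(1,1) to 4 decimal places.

1.6824

T(0,0) (trapezoid, 1 panel, h=2.4000): 0.660308
T(1,0) (trapezoid, 2 panels, h=1.2000): 1.426871
T(1,1) = 1.426871 + (1.426871 − 0.660308)/3 = 1.682392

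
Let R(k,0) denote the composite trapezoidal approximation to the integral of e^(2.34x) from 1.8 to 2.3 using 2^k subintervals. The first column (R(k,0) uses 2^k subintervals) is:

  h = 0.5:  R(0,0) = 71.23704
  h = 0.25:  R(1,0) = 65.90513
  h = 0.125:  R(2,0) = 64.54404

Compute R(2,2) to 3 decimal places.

R(1,1) = 65.90513 + (65.90513 − 71.23704)/3 = 64.12783
R(2,1) = (4·64.54404 − 65.90513) / 3 = 64.09034
R(2,2) = 64.09034 + (64.09034 − 64.12783)/15 = 64.08784

64.088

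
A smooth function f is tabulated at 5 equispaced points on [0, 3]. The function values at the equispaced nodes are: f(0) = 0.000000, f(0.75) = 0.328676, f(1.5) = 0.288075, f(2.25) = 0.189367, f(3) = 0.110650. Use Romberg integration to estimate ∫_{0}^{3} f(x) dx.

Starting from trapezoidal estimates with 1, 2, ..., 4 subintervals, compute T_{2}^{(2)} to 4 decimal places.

0.6936

T_{0}^{(0)} (trapezoid, 1 panel, h=3.0000): 0.165975
T_{1}^{(0)} (trapezoid, 2 panels, h=1.5000): 0.515100
T_{2}^{(0)} (trapezoid, 4 panels, h=0.7500): 0.646082
T_{1}^{(1)} = 0.515100 + (0.515100 − 0.165975)/3 = 0.631475
T_{2}^{(1)} = 0.646082 + (0.646082 − 0.515100)/3 = 0.689743
T_{2}^{(2)} = 0.689743 + (0.689743 − 0.631475)/15 = 0.693628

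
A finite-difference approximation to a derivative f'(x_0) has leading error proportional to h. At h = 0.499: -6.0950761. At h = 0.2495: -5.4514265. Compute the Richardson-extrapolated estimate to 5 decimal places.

-4.80778

The leading error scales as h; refining by a factor of 2 reduces it by 2^1 = 2.
Extrapolated value = (2·A(h/2) − A(h)) / (2 − 1)
= (2·(-5.4514265) − (-6.0950761)) / 1
= -4.8077769 / 1 = -4.8077769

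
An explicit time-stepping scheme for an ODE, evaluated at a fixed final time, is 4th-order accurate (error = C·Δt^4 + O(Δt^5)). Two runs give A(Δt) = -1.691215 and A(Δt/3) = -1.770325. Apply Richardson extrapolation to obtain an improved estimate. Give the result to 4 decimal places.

The leading error scales as Δt^4; refining by a factor of 3 reduces it by 3^4 = 81.
Extrapolated value = (81·A(Δt/3) − A(Δt)) / (81 − 1)
= (81·(-1.770325) − (-1.691215)) / 80
= -141.705110 / 80 = -1.771314

-1.7713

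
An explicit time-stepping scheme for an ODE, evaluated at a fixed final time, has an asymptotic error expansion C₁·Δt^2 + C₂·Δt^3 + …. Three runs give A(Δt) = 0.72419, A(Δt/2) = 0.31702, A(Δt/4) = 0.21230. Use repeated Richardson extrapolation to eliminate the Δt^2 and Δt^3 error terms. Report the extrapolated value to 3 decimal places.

First eliminate the Δt^2 term (factor 2^2 = 4):
  B₁ = (4·0.31702 − 0.72419)/3 = 0.18130
  B₂ = (4·0.21230 − 0.31702)/3 = 0.17739
Then eliminate the Δt^3 term (factor 2^3 = 8):
  (8·0.17739 − 0.18130)/7 = 0.17683

0.177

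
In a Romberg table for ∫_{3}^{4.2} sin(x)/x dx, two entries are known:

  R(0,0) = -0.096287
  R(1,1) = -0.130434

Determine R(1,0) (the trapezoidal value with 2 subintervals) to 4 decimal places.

From R(1,1) = (4·R(1,0) − R(0,0))/3, solve for R(1,0):
4·R(1,0) = 3·(-0.130434) + (-0.096287) = -0.487589
R(1,0) = -0.121897

-0.1219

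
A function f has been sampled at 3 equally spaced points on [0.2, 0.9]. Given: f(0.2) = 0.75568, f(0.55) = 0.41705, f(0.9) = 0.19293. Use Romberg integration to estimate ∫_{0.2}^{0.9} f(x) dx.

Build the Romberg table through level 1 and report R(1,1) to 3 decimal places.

0.305

R(0,0) (trapezoid, 1 panel, h=0.7000): 0.33201
R(1,0) (trapezoid, 2 panels, h=0.3500): 0.31197
R(1,1) = 0.31197 + (0.31197 − 0.33201)/3 = 0.30529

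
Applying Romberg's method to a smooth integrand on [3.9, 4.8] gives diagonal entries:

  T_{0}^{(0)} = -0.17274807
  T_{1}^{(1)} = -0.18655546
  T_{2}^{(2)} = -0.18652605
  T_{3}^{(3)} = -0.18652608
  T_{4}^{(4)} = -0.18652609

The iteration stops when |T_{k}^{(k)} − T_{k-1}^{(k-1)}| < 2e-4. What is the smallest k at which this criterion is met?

k = 2

|T_{1}^{(1)} − T_{0}^{(0)}| = 0.01380739 ≥ 2e-4
|T_{2}^{(2)} − T_{1}^{(1)}| = 0.00002941 < 2e-4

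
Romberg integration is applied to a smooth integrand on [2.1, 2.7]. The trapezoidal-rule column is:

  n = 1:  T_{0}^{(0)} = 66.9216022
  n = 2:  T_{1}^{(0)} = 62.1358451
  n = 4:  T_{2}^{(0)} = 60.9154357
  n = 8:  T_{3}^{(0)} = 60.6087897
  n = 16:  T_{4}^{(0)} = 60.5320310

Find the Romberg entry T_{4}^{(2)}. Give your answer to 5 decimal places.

T_{3}^{(1)} = 60.6087897 + (60.6087897 − 60.9154357)/3 = 60.5065744
T_{4}^{(1)} = 60.5320310 + (60.5320310 − 60.6087897)/3 = 60.5064448
T_{4}^{(2)} = (16·60.5064448 − 60.5065744) / 15 = 60.5064362
(Column j=1 coincides with Simpson's rule on the same nodes.)

60.50644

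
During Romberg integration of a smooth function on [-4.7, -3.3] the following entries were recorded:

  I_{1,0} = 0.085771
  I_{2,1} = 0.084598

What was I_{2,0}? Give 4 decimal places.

0.0849

From I_{2,1} = (4·I_{2,0} − I_{1,0})/3, solve for I_{2,0}:
4·I_{2,0} = 3·0.084598 + 0.085771 = 0.339565
I_{2,0} = 0.084891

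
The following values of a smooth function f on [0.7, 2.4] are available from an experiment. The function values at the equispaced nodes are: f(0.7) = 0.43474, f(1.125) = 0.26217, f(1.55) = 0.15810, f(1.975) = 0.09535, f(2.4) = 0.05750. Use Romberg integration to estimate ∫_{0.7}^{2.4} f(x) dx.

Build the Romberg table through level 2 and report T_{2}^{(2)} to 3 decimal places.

T_{0}^{(0)} (trapezoid, 1 panel, h=1.7000): 0.41840
T_{1}^{(0)} (trapezoid, 2 panels, h=0.8500): 0.34359
T_{2}^{(0)} (trapezoid, 4 panels, h=0.4250): 0.32374
T_{1}^{(1)} = 0.34359 + (0.34359 − 0.41840)/3 = 0.31865
T_{2}^{(1)} = 0.32374 + (0.32374 − 0.34359)/3 = 0.31712
T_{2}^{(2)} = 0.31712 + (0.31712 − 0.31865)/15 = 0.31702

0.317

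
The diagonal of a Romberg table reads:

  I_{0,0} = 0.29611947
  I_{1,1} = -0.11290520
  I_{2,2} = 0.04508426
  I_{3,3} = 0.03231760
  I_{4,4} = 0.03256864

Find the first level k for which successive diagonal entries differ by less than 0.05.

|I_{1,1} − I_{0,0}| = 0.40902467 ≥ 0.05
|I_{2,2} − I_{1,1}| = 0.15798946 ≥ 0.05
|I_{3,3} − I_{2,2}| = 0.01276666 < 0.05

k = 3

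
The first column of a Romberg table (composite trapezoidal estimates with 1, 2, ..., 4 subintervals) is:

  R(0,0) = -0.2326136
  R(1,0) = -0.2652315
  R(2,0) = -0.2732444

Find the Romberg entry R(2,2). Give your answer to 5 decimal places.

-0.27590

R(1,1) = (4·(-0.2652315) − (-0.2326136)) / 3 = -0.2761041
R(2,1) = (4·(-0.2732444) − (-0.2652315)) / 3 = -0.2759154
R(2,2) = (16·(-0.2759154) − (-0.2761041)) / 15 = -0.2759028
(Column j=1 coincides with Simpson's rule on the same nodes.)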